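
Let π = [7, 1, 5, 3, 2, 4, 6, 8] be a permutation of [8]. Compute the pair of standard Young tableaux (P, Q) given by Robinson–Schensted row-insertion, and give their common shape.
P = [1, 2, 4, 6, 8] / [3] / [5] / [7];  Q = [1, 3, 6, 7, 8] / [2] / [4] / [5];  common shape = (5, 1, 1, 1)

Row-insert the values π_1, π_2, … into P one at a time, bumping the leftmost entry strictly greater than the inserted value down to the next row. The recording tableau Q records, in position (i, j), the step at which that cell was added to P.
  Insert 7 (step 1): P = [7];  Q = [1]
  Insert 1 (step 2): P = [1] / [7];  Q = [1] / [2]
  Insert 5 (step 3): P = [1, 5] / [7];  Q = [1, 3] / [2]
  Insert 3 (step 4): P = [1, 3] / [5] / [7];  Q = [1, 3] / [2] / [4]
  Insert 2 (step 5): P = [1, 2] / [3] / [5] / [7];  Q = [1, 3] / [2] / [4] / [5]
  Insert 4 (step 6): P = [1, 2, 4] / [3] / [5] / [7];  Q = [1, 3, 6] / [2] / [4] / [5]
  Insert 6 (step 7): P = [1, 2, 4, 6] / [3] / [5] / [7];  Q = [1, 3, 6, 7] / [2] / [4] / [5]
  Insert 8 (step 8): P = [1, 2, 4, 6, 8] / [3] / [5] / [7];  Q = [1, 3, 6, 7, 8] / [2] / [4] / [5]
Final shape: (5, 1, 1, 1).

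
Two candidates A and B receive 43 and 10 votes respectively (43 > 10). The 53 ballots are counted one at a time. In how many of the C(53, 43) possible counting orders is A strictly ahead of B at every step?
Strict-lead orderings = 12140948820

Total orderings of the 53 votes with 43 for A: C(53, 43) = 19499099620. By the Bertrand ballot formula (Cycle Lemma / reflection principle), the number of orderings in which A is strictly ahead of B throughout is (p − q)/(p + q) · C(p + q, p) = (43 − 10)/(43 + 10) · 19499099620 = 12140948820.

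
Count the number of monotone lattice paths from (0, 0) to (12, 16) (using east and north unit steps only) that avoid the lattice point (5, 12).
Number of paths = 28379715

Total paths from (0, 0) to (12, 16): C(28, 12) = 30421755. Paths through (5, 12): (paths (0, 0) → (5, 12)) × (paths (5, 12) → (12, 16)) = C(17, 5) · C(11, 7) = 6188 · 330 = 2042040. Avoidance count = 30421755 − 2042040 = 28379715.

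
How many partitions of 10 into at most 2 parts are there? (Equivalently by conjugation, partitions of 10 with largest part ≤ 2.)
p(10, parts ≤ 2) = 6

Partitions of 10 with all parts ≤ 2: 2+2+2+2+2, 2+2+2+2+1+1, 2+2+2+1+1+1+1, 2+2+1+1+1+1+1+1, 2+1+1+1+1+1+1+1+1, 1+1+1+1+1+1+1+1+1+1. Count = 6.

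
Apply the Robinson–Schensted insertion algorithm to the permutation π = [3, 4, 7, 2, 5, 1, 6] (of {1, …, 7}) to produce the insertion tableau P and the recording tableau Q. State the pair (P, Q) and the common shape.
P = [1, 4, 5, 6] / [2, 7] / [3];  Q = [1, 2, 3, 7] / [4, 5] / [6];  common shape = (4, 2, 1)

Row-insert the values π_1, π_2, … into P one at a time, bumping the leftmost entry strictly greater than the inserted value down to the next row. The recording tableau Q records, in position (i, j), the step at which that cell was added to P.
  Insert 3 (step 1): P = [3];  Q = [1]
  Insert 4 (step 2): P = [3, 4];  Q = [1, 2]
  Insert 7 (step 3): P = [3, 4, 7];  Q = [1, 2, 3]
  Insert 2 (step 4): P = [2, 4, 7] / [3];  Q = [1, 2, 3] / [4]
  Insert 5 (step 5): P = [2, 4, 5] / [3, 7];  Q = [1, 2, 3] / [4, 5]
  Insert 1 (step 6): P = [1, 4, 5] / [2, 7] / [3];  Q = [1, 2, 3] / [4, 5] / [6]
  Insert 6 (step 7): P = [1, 4, 5, 6] / [2, 7] / [3];  Q = [1, 2, 3, 7] / [4, 5] / [6]
Final shape: (4, 2, 1).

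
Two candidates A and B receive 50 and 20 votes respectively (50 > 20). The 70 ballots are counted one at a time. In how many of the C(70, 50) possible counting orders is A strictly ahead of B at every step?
Strict-lead orderings = 69379115855424804

Total orderings of the 70 votes with 50 for A: C(70, 50) = 161884603662657876. By the Bertrand ballot formula (Cycle Lemma / reflection principle), the number of orderings in which A is strictly ahead of B throughout is (p − q)/(p + q) · C(p + q, p) = (50 − 20)/(50 + 20) · 161884603662657876 = 69379115855424804.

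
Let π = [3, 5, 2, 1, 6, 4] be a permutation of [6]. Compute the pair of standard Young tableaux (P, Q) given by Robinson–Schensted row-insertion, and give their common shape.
P = [1, 4, 6] / [2, 5] / [3];  Q = [1, 2, 5] / [3, 6] / [4];  common shape = (3, 2, 1)

Row-insert the values π_1, π_2, … into P one at a time, bumping the leftmost entry strictly greater than the inserted value down to the next row. The recording tableau Q records, in position (i, j), the step at which that cell was added to P.
  Insert 3 (step 1): P = [3];  Q = [1]
  Insert 5 (step 2): P = [3, 5];  Q = [1, 2]
  Insert 2 (step 3): P = [2, 5] / [3];  Q = [1, 2] / [3]
  Insert 1 (step 4): P = [1, 5] / [2] / [3];  Q = [1, 2] / [3] / [4]
  Insert 6 (step 5): P = [1, 5, 6] / [2] / [3];  Q = [1, 2, 5] / [3] / [4]
  Insert 4 (step 6): P = [1, 4, 6] / [2, 5] / [3];  Q = [1, 2, 5] / [3, 6] / [4]
Final shape: (3, 2, 1).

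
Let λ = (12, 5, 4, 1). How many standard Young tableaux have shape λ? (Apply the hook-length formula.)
# SYT of shape (12, 5, 4, 1) = 76403712

Hook-length formula: f^λ = n! / Π hook(c), product over all cells c of the Young diagram. For λ = (12, 5, 4, 1), n = 22 boxes. Hook lengths by row (left-to-right, top-to-bottom): [15, 13, 12, 11, 9, 7, 6, 5, 4, 3, 2, 1]; [7, 5, 4, 3, 1]; [5, 3, 2, 1]; [1]. Product of hooks = 14711336640000. So f^λ = 22! / 14711336640000 = 1124000727777607680000 / 14711336640000 = 76403712.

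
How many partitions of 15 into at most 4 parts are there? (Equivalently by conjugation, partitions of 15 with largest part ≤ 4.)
p(15, parts ≤ 4) = 54

Partitions of 15 with all parts ≤ 4: 4+4+4+3, 4+4+4+2+1, 4+4+4+1+1+1, 4+4+3+3+1, 4+4+3+2+2, 4+4+3+2+1+1, 4+4+3+1+1+1+1, 4+4+2+2+2+1, 4+4+2+2+1+1+1, 4+4+2+1+1+1+1+1, 4+4+1+1+1+1+1+1+1, 4+3+3+3+2, 4+3+3+3+1+1, 4+3+3+2+2+1, 4+3+3+2+1+1+1, 4+3+3+1+1+1+1+1, 4+3+2+2+2+2, 4+3+2+2+2+1+1, 4+3+2+2+1+1+1+1, 4+3+2+1+1+1+1+1+1, 4+3+1+1+1+1+1+1+1+1, 4+2+2+2+2+2+1, 4+2+2+2+2+1+1+1, 4+2+2+2+1+1+1+1+1, 4+2+2+1+1+1+1+1+1+1, 4+2+1+1+1+1+1+1+1+1+1, 4+1+1+1+1+1+1+1+1+1+1+1, 3+3+3+3+3, 3+3+3+3+2+1, 3+3+3+3+1+1+1, … (54 total). Count = 54.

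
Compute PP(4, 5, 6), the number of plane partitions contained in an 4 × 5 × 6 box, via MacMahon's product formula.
PP(4, 5, 6) = 133613766

Evaluate the triple product over i = 1..4, j = 1..5, k = 1..6. The factors are (2/1) · (3/2) · (4/3) · (5/4) · (6/5) · (7/6) · (3/2) · (4/3) · … (120 factors total). The numerators and denominators telescope so the product is an integer; carrying out the multiplication exactly gives PP(4, 5, 6) = 133613766.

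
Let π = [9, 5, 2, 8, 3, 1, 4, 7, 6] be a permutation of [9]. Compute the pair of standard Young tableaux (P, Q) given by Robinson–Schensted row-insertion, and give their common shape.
P = [1, 3, 4, 6] / [2, 7] / [5, 8] / [9];  Q = [1, 4, 7, 8] / [2, 5] / [3, 9] / [6];  common shape = (4, 2, 2, 1)

Row-insert the values π_1, π_2, … into P one at a time, bumping the leftmost entry strictly greater than the inserted value down to the next row. The recording tableau Q records, in position (i, j), the step at which that cell was added to P.
  Insert 9 (step 1): P = [9];  Q = [1]
  Insert 5 (step 2): P = [5] / [9];  Q = [1] / [2]
  Insert 2 (step 3): P = [2] / [5] / [9];  Q = [1] / [2] / [3]
  Insert 8 (step 4): P = [2, 8] / [5] / [9];  Q = [1, 4] / [2] / [3]
  Insert 3 (step 5): P = [2, 3] / [5, 8] / [9];  Q = [1, 4] / [2, 5] / [3]
  Insert 1 (step 6): P = [1, 3] / [2, 8] / [5] / [9];  Q = [1, 4] / [2, 5] / [3] / [6]
  Insert 4 (step 7): P = [1, 3, 4] / [2, 8] / [5] / [9];  Q = [1, 4, 7] / [2, 5] / [3] / [6]
  Insert 7 (step 8): P = [1, 3, 4, 7] / [2, 8] / [5] / [9];  Q = [1, 4, 7, 8] / [2, 5] / [3] / [6]
  Insert 6 (step 9): P = [1, 3, 4, 6] / [2, 7] / [5, 8] / [9];  Q = [1, 4, 7, 8] / [2, 5] / [3, 9] / [6]
Final shape: (4, 2, 2, 1).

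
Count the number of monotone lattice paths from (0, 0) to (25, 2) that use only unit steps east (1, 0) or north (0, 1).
Number of paths = 351

A monotone lattice path from (0, 0) to (25, 2) consists of 25 east steps and 2 north steps in some order, so it is determined by which 25 of the 27 steps are east. The count is C(27, 25) = 351.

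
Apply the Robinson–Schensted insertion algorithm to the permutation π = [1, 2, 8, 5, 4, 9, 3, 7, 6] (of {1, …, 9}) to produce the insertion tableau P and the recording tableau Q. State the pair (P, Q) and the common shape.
P = [1, 2, 3, 6] / [4, 7] / [5, 9] / [8];  Q = [1, 2, 3, 6] / [4, 8] / [5, 9] / [7];  common shape = (4, 2, 2, 1)

Row-insert the values π_1, π_2, … into P one at a time, bumping the leftmost entry strictly greater than the inserted value down to the next row. The recording tableau Q records, in position (i, j), the step at which that cell was added to P.
  Insert 1 (step 1): P = [1];  Q = [1]
  Insert 2 (step 2): P = [1, 2];  Q = [1, 2]
  Insert 8 (step 3): P = [1, 2, 8];  Q = [1, 2, 3]
  Insert 5 (step 4): P = [1, 2, 5] / [8];  Q = [1, 2, 3] / [4]
  Insert 4 (step 5): P = [1, 2, 4] / [5] / [8];  Q = [1, 2, 3] / [4] / [5]
  Insert 9 (step 6): P = [1, 2, 4, 9] / [5] / [8];  Q = [1, 2, 3, 6] / [4] / [5]
  Insert 3 (step 7): P = [1, 2, 3, 9] / [4] / [5] / [8];  Q = [1, 2, 3, 6] / [4] / [5] / [7]
  Insert 7 (step 8): P = [1, 2, 3, 7] / [4, 9] / [5] / [8];  Q = [1, 2, 3, 6] / [4, 8] / [5] / [7]
  Insert 6 (step 9): P = [1, 2, 3, 6] / [4, 7] / [5, 9] / [8];  Q = [1, 2, 3, 6] / [4, 8] / [5, 9] / [7]
Final shape: (4, 2, 2, 1).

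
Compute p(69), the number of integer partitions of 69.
p(69) = 3554345

Compute p(n) via the recurrence p(n, m) = p(n, m−1) + p(n−m, m), where p(n, m) counts partitions of n with all parts ≤ m and p(n) = p(n, n). The base cases are p(0, m) = 1 and p(n, 0) = 0 for n > 0. Filling the table yields p(69) = 3554345. (Euler's pentagonal recurrence is an alternative.)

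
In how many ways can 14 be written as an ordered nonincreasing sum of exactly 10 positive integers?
p(14, 10 parts) = 5

Partitions of n into exactly k parts ↔ partitions of n − k into at most k parts (subtract 1 from each part). For n = 14, k = 10, the partitions are: 5+1+1+1+1+1+1+1+1+1, 4+2+1+1+1+1+1+1+1+1, 3+3+1+1+1+1+1+1+1+1, 3+2+2+1+1+1+1+1+1+1, 2+2+2+2+1+1+1+1+1+1. Count = 5.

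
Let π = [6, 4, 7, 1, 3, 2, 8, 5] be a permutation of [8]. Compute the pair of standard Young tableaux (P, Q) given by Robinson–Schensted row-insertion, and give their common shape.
P = [1, 2, 5] / [3, 7, 8] / [4] / [6];  Q = [1, 3, 7] / [2, 5, 8] / [4] / [6];  common shape = (3, 3, 1, 1)

Row-insert the values π_1, π_2, … into P one at a time, bumping the leftmost entry strictly greater than the inserted value down to the next row. The recording tableau Q records, in position (i, j), the step at which that cell was added to P.
  Insert 6 (step 1): P = [6];  Q = [1]
  Insert 4 (step 2): P = [4] / [6];  Q = [1] / [2]
  Insert 7 (step 3): P = [4, 7] / [6];  Q = [1, 3] / [2]
  Insert 1 (step 4): P = [1, 7] / [4] / [6];  Q = [1, 3] / [2] / [4]
  Insert 3 (step 5): P = [1, 3] / [4, 7] / [6];  Q = [1, 3] / [2, 5] / [4]
  Insert 2 (step 6): P = [1, 2] / [3, 7] / [4] / [6];  Q = [1, 3] / [2, 5] / [4] / [6]
  Insert 8 (step 7): P = [1, 2, 8] / [3, 7] / [4] / [6];  Q = [1, 3, 7] / [2, 5] / [4] / [6]
  Insert 5 (step 8): P = [1, 2, 5] / [3, 7, 8] / [4] / [6];  Q = [1, 3, 7] / [2, 5, 8] / [4] / [6]
Final shape: (3, 3, 1, 1).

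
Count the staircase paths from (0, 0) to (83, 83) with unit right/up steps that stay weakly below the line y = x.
C_83 = 68854441132780194707888052034668647142985206100

These NE paths below the diagonal are counted by the Catalan number C_n = (1/(n + 1)) · C(2n, n). For n = 83: C_83 = (1/84) · C(166, 83) = 5783773055153536355462596370912166360010757312400/84 = 68854441132780194707888052034668647142985206100.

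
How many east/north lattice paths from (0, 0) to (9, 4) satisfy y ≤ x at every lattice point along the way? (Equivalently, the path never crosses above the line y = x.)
Number of paths = 429

By the reflection principle (André's argument), the number of monotone paths to (9, 4) with n ≤ m that never go above y = x is C(13, 9) − C(13, 10) = 715 − 286 = 429.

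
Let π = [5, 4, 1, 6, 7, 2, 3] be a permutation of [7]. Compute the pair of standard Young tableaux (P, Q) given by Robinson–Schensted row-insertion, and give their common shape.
P = [1, 2, 3] / [4, 6, 7] / [5];  Q = [1, 4, 5] / [2, 6, 7] / [3];  common shape = (3, 3, 1)

Row-insert the values π_1, π_2, … into P one at a time, bumping the leftmost entry strictly greater than the inserted value down to the next row. The recording tableau Q records, in position (i, j), the step at which that cell was added to P.
  Insert 5 (step 1): P = [5];  Q = [1]
  Insert 4 (step 2): P = [4] / [5];  Q = [1] / [2]
  Insert 1 (step 3): P = [1] / [4] / [5];  Q = [1] / [2] / [3]
  Insert 6 (step 4): P = [1, 6] / [4] / [5];  Q = [1, 4] / [2] / [3]
  Insert 7 (step 5): P = [1, 6, 7] / [4] / [5];  Q = [1, 4, 5] / [2] / [3]
  Insert 2 (step 6): P = [1, 2, 7] / [4, 6] / [5];  Q = [1, 4, 5] / [2, 6] / [3]
  Insert 3 (step 7): P = [1, 2, 3] / [4, 6, 7] / [5];  Q = [1, 4, 5] / [2, 6, 7] / [3]
Final shape: (3, 3, 1).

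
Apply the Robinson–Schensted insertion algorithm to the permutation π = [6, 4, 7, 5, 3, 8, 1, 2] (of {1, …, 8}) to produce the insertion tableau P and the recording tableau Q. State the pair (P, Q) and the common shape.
P = [1, 2, 8] / [3, 5] / [4, 7] / [6];  Q = [1, 3, 6] / [2, 4] / [5, 8] / [7];  common shape = (3, 2, 2, 1)

Row-insert the values π_1, π_2, … into P one at a time, bumping the leftmost entry strictly greater than the inserted value down to the next row. The recording tableau Q records, in position (i, j), the step at which that cell was added to P.
  Insert 6 (step 1): P = [6];  Q = [1]
  Insert 4 (step 2): P = [4] / [6];  Q = [1] / [2]
  Insert 7 (step 3): P = [4, 7] / [6];  Q = [1, 3] / [2]
  Insert 5 (step 4): P = [4, 5] / [6, 7];  Q = [1, 3] / [2, 4]
  Insert 3 (step 5): P = [3, 5] / [4, 7] / [6];  Q = [1, 3] / [2, 4] / [5]
  Insert 8 (step 6): P = [3, 5, 8] / [4, 7] / [6];  Q = [1, 3, 6] / [2, 4] / [5]
  Insert 1 (step 7): P = [1, 5, 8] / [3, 7] / [4] / [6];  Q = [1, 3, 6] / [2, 4] / [5] / [7]
  Insert 2 (step 8): P = [1, 2, 8] / [3, 5] / [4, 7] / [6];  Q = [1, 3, 6] / [2, 4] / [5, 8] / [7]
Final shape: (3, 2, 2, 1).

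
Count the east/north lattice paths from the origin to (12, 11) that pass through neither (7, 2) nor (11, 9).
Number of paths = 811766

Inclusion–exclusion. Total paths: C(23, 12) = 1352078. Through P₁: C(9, 7)·C(14, 5) = 72072. Through P₂: C(20, 11)·C(3, 1) = 503880. Since P₁ is strictly southwest of P₂, a monotone path through both must visit P₁ then P₂; paths through both = C(9, 7)·C(11, 4)·C(3, 1) = 35640. Avoid both = 1352078 − 72072 − 503880 + 35640 = 811766.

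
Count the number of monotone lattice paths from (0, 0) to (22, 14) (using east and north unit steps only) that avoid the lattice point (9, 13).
Number of paths = 3789333320

Total paths from (0, 0) to (22, 14): C(36, 22) = 3796297200. Paths through (9, 13): (paths (0, 0) → (9, 13)) × (paths (9, 13) → (22, 14)) = C(22, 9) · C(14, 13) = 497420 · 14 = 6963880. Avoidance count = 3796297200 − 6963880 = 3789333320.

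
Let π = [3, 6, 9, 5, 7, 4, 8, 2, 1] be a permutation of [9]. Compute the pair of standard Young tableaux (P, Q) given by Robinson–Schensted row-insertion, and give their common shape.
P = [1, 4, 7, 8] / [2, 9] / [3] / [5] / [6];  Q = [1, 2, 3, 7] / [4, 5] / [6] / [8] / [9];  common shape = (4, 2, 1, 1, 1)

Row-insert the values π_1, π_2, … into P one at a time, bumping the leftmost entry strictly greater than the inserted value down to the next row. The recording tableau Q records, in position (i, j), the step at which that cell was added to P.
  Insert 3 (step 1): P = [3];  Q = [1]
  Insert 6 (step 2): P = [3, 6];  Q = [1, 2]
  Insert 9 (step 3): P = [3, 6, 9];  Q = [1, 2, 3]
  Insert 5 (step 4): P = [3, 5, 9] / [6];  Q = [1, 2, 3] / [4]
  Insert 7 (step 5): P = [3, 5, 7] / [6, 9];  Q = [1, 2, 3] / [4, 5]
  Insert 4 (step 6): P = [3, 4, 7] / [5, 9] / [6];  Q = [1, 2, 3] / [4, 5] / [6]
  Insert 8 (step 7): P = [3, 4, 7, 8] / [5, 9] / [6];  Q = [1, 2, 3, 7] / [4, 5] / [6]
  Insert 2 (step 8): P = [2, 4, 7, 8] / [3, 9] / [5] / [6];  Q = [1, 2, 3, 7] / [4, 5] / [6] / [8]
  Insert 1 (step 9): P = [1, 4, 7, 8] / [2, 9] / [3] / [5] / [6];  Q = [1, 2, 3, 7] / [4, 5] / [6] / [8] / [9]
Final shape: (4, 2, 1, 1, 1).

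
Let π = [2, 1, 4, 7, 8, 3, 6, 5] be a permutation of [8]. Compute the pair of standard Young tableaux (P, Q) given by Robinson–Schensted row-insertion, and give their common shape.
P = [1, 3, 5, 8] / [2, 4, 6] / [7];  Q = [1, 3, 4, 5] / [2, 6, 7] / [8];  common shape = (4, 3, 1)

Row-insert the values π_1, π_2, … into P one at a time, bumping the leftmost entry strictly greater than the inserted value down to the next row. The recording tableau Q records, in position (i, j), the step at which that cell was added to P.
  Insert 2 (step 1): P = [2];  Q = [1]
  Insert 1 (step 2): P = [1] / [2];  Q = [1] / [2]
  Insert 4 (step 3): P = [1, 4] / [2];  Q = [1, 3] / [2]
  Insert 7 (step 4): P = [1, 4, 7] / [2];  Q = [1, 3, 4] / [2]
  Insert 8 (step 5): P = [1, 4, 7, 8] / [2];  Q = [1, 3, 4, 5] / [2]
  Insert 3 (step 6): P = [1, 3, 7, 8] / [2, 4];  Q = [1, 3, 4, 5] / [2, 6]
  Insert 6 (step 7): P = [1, 3, 6, 8] / [2, 4, 7];  Q = [1, 3, 4, 5] / [2, 6, 7]
  Insert 5 (step 8): P = [1, 3, 5, 8] / [2, 4, 6] / [7];  Q = [1, 3, 4, 5] / [2, 6, 7] / [8]
Final shape: (4, 3, 1).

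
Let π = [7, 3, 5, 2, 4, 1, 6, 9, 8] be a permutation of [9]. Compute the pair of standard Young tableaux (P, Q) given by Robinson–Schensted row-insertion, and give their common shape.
P = [1, 4, 6, 8] / [2, 5, 9] / [3] / [7];  Q = [1, 3, 7, 8] / [2, 5, 9] / [4] / [6];  common shape = (4, 3, 1, 1)

Row-insert the values π_1, π_2, … into P one at a time, bumping the leftmost entry strictly greater than the inserted value down to the next row. The recording tableau Q records, in position (i, j), the step at which that cell was added to P.
  Insert 7 (step 1): P = [7];  Q = [1]
  Insert 3 (step 2): P = [3] / [7];  Q = [1] / [2]
  Insert 5 (step 3): P = [3, 5] / [7];  Q = [1, 3] / [2]
  Insert 2 (step 4): P = [2, 5] / [3] / [7];  Q = [1, 3] / [2] / [4]
  Insert 4 (step 5): P = [2, 4] / [3, 5] / [7];  Q = [1, 3] / [2, 5] / [4]
  Insert 1 (step 6): P = [1, 4] / [2, 5] / [3] / [7];  Q = [1, 3] / [2, 5] / [4] / [6]
  Insert 6 (step 7): P = [1, 4, 6] / [2, 5] / [3] / [7];  Q = [1, 3, 7] / [2, 5] / [4] / [6]
  Insert 9 (step 8): P = [1, 4, 6, 9] / [2, 5] / [3] / [7];  Q = [1, 3, 7, 8] / [2, 5] / [4] / [6]
  Insert 8 (step 9): P = [1, 4, 6, 8] / [2, 5, 9] / [3] / [7];  Q = [1, 3, 7, 8] / [2, 5, 9] / [4] / [6]
Final shape: (4, 3, 1, 1).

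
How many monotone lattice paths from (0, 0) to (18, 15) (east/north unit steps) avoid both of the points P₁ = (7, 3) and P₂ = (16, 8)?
Number of paths = 857080644

Inclusion–exclusion. Total paths: C(33, 18) = 1037158320. Through P₁: C(10, 7)·C(23, 11) = 162249360. Through P₂: C(24, 16)·C(9, 2) = 26476956. Since P₁ is strictly southwest of P₂, a monotone path through both must visit P₁ then P₂; paths through both = C(10, 7)·C(14, 9)·C(9, 2) = 8648640. Avoid both = 1037158320 − 162249360 − 26476956 + 8648640 = 857080644.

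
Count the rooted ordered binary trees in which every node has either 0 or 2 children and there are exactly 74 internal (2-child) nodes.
C_74 = 311496878311103321137536291518809134027240

These full binary trees are counted by the Catalan number C_n = (1/(n + 1)) · C(2n, n). For n = 74: C_74 = (1/75) · C(148, 74) = 23362265873332749085315221863910685052043000/75 = 311496878311103321137536291518809134027240.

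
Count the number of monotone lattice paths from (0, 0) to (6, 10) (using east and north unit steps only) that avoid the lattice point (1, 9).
Number of paths = 7948

Total paths from (0, 0) to (6, 10): C(16, 6) = 8008. Paths through (1, 9): (paths (0, 0) → (1, 9)) × (paths (1, 9) → (6, 10)) = C(10, 1) · C(6, 5) = 10 · 6 = 60. Avoidance count = 8008 − 60 = 7948.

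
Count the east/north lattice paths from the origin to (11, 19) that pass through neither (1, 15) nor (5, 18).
Number of paths = 54379661

Inclusion–exclusion. Total paths: C(30, 11) = 54627300. Through P₁: C(16, 1)·C(14, 10) = 16016. Through P₂: C(23, 5)·C(7, 6) = 235543. Since P₁ is strictly southwest of P₂, a monotone path through both must visit P₁ then P₂; paths through both = C(16, 1)·C(7, 4)·C(7, 6) = 3920. Avoid both = 54627300 − 16016 − 235543 + 3920 = 54379661.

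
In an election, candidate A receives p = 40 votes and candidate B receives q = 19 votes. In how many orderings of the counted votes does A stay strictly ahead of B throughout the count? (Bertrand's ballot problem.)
Strict-lead orderings = 497337483739635

Total orderings of the 59 votes with 40 for A: C(59, 40) = 1397281501935165. By the Bertrand ballot formula (Cycle Lemma / reflection principle), the number of orderings in which A is strictly ahead of B throughout is (p − q)/(p + q) · C(p + q, p) = (40 − 19)/(40 + 19) · 1397281501935165 = 497337483739635.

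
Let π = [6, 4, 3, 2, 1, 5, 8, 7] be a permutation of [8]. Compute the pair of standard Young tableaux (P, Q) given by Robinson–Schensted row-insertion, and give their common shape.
P = [1, 5, 7] / [2, 8] / [3] / [4] / [6];  Q = [1, 6, 7] / [2, 8] / [3] / [4] / [5];  common shape = (3, 2, 1, 1, 1)

Row-insert the values π_1, π_2, … into P one at a time, bumping the leftmost entry strictly greater than the inserted value down to the next row. The recording tableau Q records, in position (i, j), the step at which that cell was added to P.
  Insert 6 (step 1): P = [6];  Q = [1]
  Insert 4 (step 2): P = [4] / [6];  Q = [1] / [2]
  Insert 3 (step 3): P = [3] / [4] / [6];  Q = [1] / [2] / [3]
  Insert 2 (step 4): P = [2] / [3] / [4] / [6];  Q = [1] / [2] / [3] / [4]
  Insert 1 (step 5): P = [1] / [2] / [3] / [4] / [6];  Q = [1] / [2] / [3] / [4] / [5]
  Insert 5 (step 6): P = [1, 5] / [2] / [3] / [4] / [6];  Q = [1, 6] / [2] / [3] / [4] / [5]
  Insert 8 (step 7): P = [1, 5, 8] / [2] / [3] / [4] / [6];  Q = [1, 6, 7] / [2] / [3] / [4] / [5]
  Insert 7 (step 8): P = [1, 5, 7] / [2, 8] / [3] / [4] / [6];  Q = [1, 6, 7] / [2, 8] / [3] / [4] / [5]
Final shape: (3, 2, 1, 1, 1).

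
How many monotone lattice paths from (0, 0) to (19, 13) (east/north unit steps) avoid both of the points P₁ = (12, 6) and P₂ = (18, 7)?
Number of paths = 281206688

Inclusion–exclusion. Total paths: C(32, 19) = 347373600. Through P₁: C(18, 12)·C(14, 7) = 63711648. Through P₂: C(25, 18)·C(7, 1) = 3364900. Since P₁ is strictly southwest of P₂, a monotone path through both must visit P₁ then P₂; paths through both = C(18, 12)·C(7, 6)·C(7, 1) = 909636. Avoid both = 347373600 − 63711648 − 3364900 + 909636 = 281206688.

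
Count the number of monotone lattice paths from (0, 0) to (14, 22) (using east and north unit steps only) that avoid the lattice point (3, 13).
Number of paths = 3702239600

Total paths from (0, 0) to (14, 22): C(36, 14) = 3796297200. Paths through (3, 13): (paths (0, 0) → (3, 13)) × (paths (3, 13) → (14, 22)) = C(16, 3) · C(20, 11) = 560 · 167960 = 94057600. Avoidance count = 3796297200 − 94057600 = 3702239600.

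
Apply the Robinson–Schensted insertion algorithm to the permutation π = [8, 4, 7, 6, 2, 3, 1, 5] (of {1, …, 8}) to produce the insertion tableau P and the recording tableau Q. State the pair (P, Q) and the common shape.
P = [1, 3, 5] / [2, 6] / [4] / [7] / [8];  Q = [1, 3, 8] / [2, 6] / [4] / [5] / [7];  common shape = (3, 2, 1, 1, 1)

Row-insert the values π_1, π_2, … into P one at a time, bumping the leftmost entry strictly greater than the inserted value down to the next row. The recording tableau Q records, in position (i, j), the step at which that cell was added to P.
  Insert 8 (step 1): P = [8];  Q = [1]
  Insert 4 (step 2): P = [4] / [8];  Q = [1] / [2]
  Insert 7 (step 3): P = [4, 7] / [8];  Q = [1, 3] / [2]
  Insert 6 (step 4): P = [4, 6] / [7] / [8];  Q = [1, 3] / [2] / [4]
  Insert 2 (step 5): P = [2, 6] / [4] / [7] / [8];  Q = [1, 3] / [2] / [4] / [5]
  Insert 3 (step 6): P = [2, 3] / [4, 6] / [7] / [8];  Q = [1, 3] / [2, 6] / [4] / [5]
  Insert 1 (step 7): P = [1, 3] / [2, 6] / [4] / [7] / [8];  Q = [1, 3] / [2, 6] / [4] / [5] / [7]
  Insert 5 (step 8): P = [1, 3, 5] / [2, 6] / [4] / [7] / [8];  Q = [1, 3, 8] / [2, 6] / [4] / [5] / [7]
Final shape: (3, 2, 1, 1, 1).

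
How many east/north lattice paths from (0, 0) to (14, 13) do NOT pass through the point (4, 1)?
Number of paths = 16825070

Total paths from (0, 0) to (14, 13): C(27, 14) = 20058300. Paths through (4, 1): (paths (0, 0) → (4, 1)) × (paths (4, 1) → (14, 13)) = C(5, 4) · C(22, 10) = 5 · 646646 = 3233230. Avoidance count = 20058300 − 3233230 = 16825070.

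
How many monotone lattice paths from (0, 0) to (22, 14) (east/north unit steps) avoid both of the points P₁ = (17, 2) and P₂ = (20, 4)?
Number of paths = 3794650596

Inclusion–exclusion. Total paths: C(36, 22) = 3796297200. Through P₁: C(19, 17)·C(17, 5) = 1058148. Through P₂: C(24, 20)·C(12, 2) = 701316. Since P₁ is strictly southwest of P₂, a monotone path through both must visit P₁ then P₂; paths through both = C(19, 17)·C(5, 3)·C(12, 2) = 112860. Avoid both = 3796297200 − 1058148 − 701316 + 112860 = 3794650596.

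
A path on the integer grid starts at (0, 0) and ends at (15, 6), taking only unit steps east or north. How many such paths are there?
Number of paths = 54264

A monotone lattice path from (0, 0) to (15, 6) consists of 15 east steps and 6 north steps in some order, so it is determined by which 15 of the 21 steps are east. The count is C(21, 15) = 54264.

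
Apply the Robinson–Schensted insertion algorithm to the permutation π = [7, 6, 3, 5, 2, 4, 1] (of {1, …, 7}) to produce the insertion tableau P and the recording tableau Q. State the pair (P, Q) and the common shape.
P = [1, 4] / [2, 5] / [3] / [6] / [7];  Q = [1, 4] / [2, 6] / [3] / [5] / [7];  common shape = (2, 2, 1, 1, 1)

Row-insert the values π_1, π_2, … into P one at a time, bumping the leftmost entry strictly greater than the inserted value down to the next row. The recording tableau Q records, in position (i, j), the step at which that cell was added to P.
  Insert 7 (step 1): P = [7];  Q = [1]
  Insert 6 (step 2): P = [6] / [7];  Q = [1] / [2]
  Insert 3 (step 3): P = [3] / [6] / [7];  Q = [1] / [2] / [3]
  Insert 5 (step 4): P = [3, 5] / [6] / [7];  Q = [1, 4] / [2] / [3]
  Insert 2 (step 5): P = [2, 5] / [3] / [6] / [7];  Q = [1, 4] / [2] / [3] / [5]
  Insert 4 (step 6): P = [2, 4] / [3, 5] / [6] / [7];  Q = [1, 4] / [2, 6] / [3] / [5]
  Insert 1 (step 7): P = [1, 4] / [2, 5] / [3] / [6] / [7];  Q = [1, 4] / [2, 6] / [3] / [5] / [7]
Final shape: (2, 2, 1, 1, 1).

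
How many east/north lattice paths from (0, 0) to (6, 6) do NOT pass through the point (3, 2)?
Number of paths = 574

Total paths from (0, 0) to (6, 6): C(12, 6) = 924. Paths through (3, 2): (paths (0, 0) → (3, 2)) × (paths (3, 2) → (6, 6)) = C(5, 3) · C(7, 3) = 10 · 35 = 350. Avoidance count = 924 − 350 = 574.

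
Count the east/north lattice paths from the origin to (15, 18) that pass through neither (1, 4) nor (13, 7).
Number of paths = 830706210

Inclusion–exclusion. Total paths: C(33, 15) = 1037158320. Through P₁: C(5, 1)·C(28, 14) = 200583000. Through P₂: C(20, 13)·C(13, 2) = 6046560. Since P₁ is strictly southwest of P₂, a monotone path through both must visit P₁ then P₂; paths through both = C(5, 1)·C(15, 12)·C(13, 2) = 177450. Avoid both = 1037158320 − 200583000 − 6046560 + 177450 = 830706210.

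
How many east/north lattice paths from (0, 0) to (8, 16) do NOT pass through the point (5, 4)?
Number of paths = 678141

Total paths from (0, 0) to (8, 16): C(24, 8) = 735471. Paths through (5, 4): (paths (0, 0) → (5, 4)) × (paths (5, 4) → (8, 16)) = C(9, 5) · C(15, 3) = 126 · 455 = 57330. Avoidance count = 735471 − 57330 = 678141.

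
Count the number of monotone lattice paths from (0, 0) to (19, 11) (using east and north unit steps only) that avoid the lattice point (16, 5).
Number of paths = 52917984

Total paths from (0, 0) to (19, 11): C(30, 19) = 54627300. Paths through (16, 5): (paths (0, 0) → (16, 5)) × (paths (16, 5) → (19, 11)) = C(21, 16) · C(9, 3) = 20349 · 84 = 1709316. Avoidance count = 54627300 − 1709316 = 52917984.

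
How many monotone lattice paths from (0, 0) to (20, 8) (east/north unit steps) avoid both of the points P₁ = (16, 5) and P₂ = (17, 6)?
Number of paths = 1793400

Inclusion–exclusion. Total paths: C(28, 20) = 3108105. Through P₁: C(21, 16)·C(7, 4) = 712215. Through P₂: C(23, 17)·C(5, 3) = 1009470. Since P₁ is strictly southwest of P₂, a monotone path through both must visit P₁ then P₂; paths through both = C(21, 16)·C(2, 1)·C(5, 3) = 406980. Avoid both = 3108105 − 712215 − 1009470 + 406980 = 1793400.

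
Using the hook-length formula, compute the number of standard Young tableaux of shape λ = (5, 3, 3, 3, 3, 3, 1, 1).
# SYT of shape (5, 3, 3, 3, 3, 3, 1, 1) = 248958710

Hook-length formula: f^λ = n! / Π hook(c), product over all cells c of the Young diagram. For λ = (5, 3, 3, 3, 3, 3, 1, 1), n = 22 boxes. Hook lengths by row (left-to-right, top-to-bottom): [12, 9, 8, 2, 1]; [9, 6, 5]; [8, 5, 4]; [7, 4, 3]; [6, 3, 2]; [5, 2, 1]; [2]; [1]. Product of hooks = 4514807808000. So f^λ = 22! / 4514807808000 = 1124000727777607680000 / 4514807808000 = 248958710.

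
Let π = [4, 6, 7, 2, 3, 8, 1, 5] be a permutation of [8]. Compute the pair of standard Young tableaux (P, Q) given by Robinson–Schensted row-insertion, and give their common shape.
P = [1, 3, 5, 8] / [2, 6, 7] / [4];  Q = [1, 2, 3, 6] / [4, 5, 8] / [7];  common shape = (4, 3, 1)

Row-insert the values π_1, π_2, … into P one at a time, bumping the leftmost entry strictly greater than the inserted value down to the next row. The recording tableau Q records, in position (i, j), the step at which that cell was added to P.
  Insert 4 (step 1): P = [4];  Q = [1]
  Insert 6 (step 2): P = [4, 6];  Q = [1, 2]
  Insert 7 (step 3): P = [4, 6, 7];  Q = [1, 2, 3]
  Insert 2 (step 4): P = [2, 6, 7] / [4];  Q = [1, 2, 3] / [4]
  Insert 3 (step 5): P = [2, 3, 7] / [4, 6];  Q = [1, 2, 3] / [4, 5]
  Insert 8 (step 6): P = [2, 3, 7, 8] / [4, 6];  Q = [1, 2, 3, 6] / [4, 5]
  Insert 1 (step 7): P = [1, 3, 7, 8] / [2, 6] / [4];  Q = [1, 2, 3, 6] / [4, 5] / [7]
  Insert 5 (step 8): P = [1, 3, 5, 8] / [2, 6, 7] / [4];  Q = [1, 2, 3, 6] / [4, 5, 8] / [7]
Final shape: (4, 3, 1).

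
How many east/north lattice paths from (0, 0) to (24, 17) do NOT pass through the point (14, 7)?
Number of paths = 130101052770

Total paths from (0, 0) to (24, 17): C(41, 24) = 151584480450. Paths through (14, 7): (paths (0, 0) → (14, 7)) × (paths (14, 7) → (24, 17)) = C(21, 14) · C(20, 10) = 116280 · 184756 = 21483427680. Avoidance count = 151584480450 − 21483427680 = 130101052770.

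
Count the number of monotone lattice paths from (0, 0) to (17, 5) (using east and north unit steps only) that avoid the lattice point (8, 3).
Number of paths = 17259

Total paths from (0, 0) to (17, 5): C(22, 17) = 26334. Paths through (8, 3): (paths (0, 0) → (8, 3)) × (paths (8, 3) → (17, 5)) = C(11, 8) · C(11, 9) = 165 · 55 = 9075. Avoidance count = 26334 − 9075 = 17259.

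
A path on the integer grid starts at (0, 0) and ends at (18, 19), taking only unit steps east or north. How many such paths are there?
Number of paths = 17672631900

A monotone lattice path from (0, 0) to (18, 19) consists of 18 east steps and 19 north steps in some order, so it is determined by which 18 of the 37 steps are east. The count is C(37, 18) = 17672631900.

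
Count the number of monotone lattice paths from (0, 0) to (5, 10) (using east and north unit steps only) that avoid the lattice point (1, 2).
Number of paths = 1518

Total paths from (0, 0) to (5, 10): C(15, 5) = 3003. Paths through (1, 2): (paths (0, 0) → (1, 2)) × (paths (1, 2) → (5, 10)) = C(3, 1) · C(12, 4) = 3 · 495 = 1485. Avoidance count = 3003 − 1485 = 1518.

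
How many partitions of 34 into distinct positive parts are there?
q(34) = 512

A partition into distinct parts is a strictly decreasing sequence summing to n. The recurrence d(n, m) = d(n, m−1) + d(n−m, m−1) (use part m at most once) with q(n) = d(n, n) gives q(34) = 512. (Euler's theorem: # distinct-part partitions = # odd-part partitions.)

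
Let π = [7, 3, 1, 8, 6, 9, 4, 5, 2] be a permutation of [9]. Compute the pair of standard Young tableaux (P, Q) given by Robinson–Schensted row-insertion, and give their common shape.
P = [1, 2, 5] / [3, 4, 9] / [6, 8] / [7];  Q = [1, 4, 6] / [2, 5, 8] / [3, 7] / [9];  common shape = (3, 3, 2, 1)

Row-insert the values π_1, π_2, … into P one at a time, bumping the leftmost entry strictly greater than the inserted value down to the next row. The recording tableau Q records, in position (i, j), the step at which that cell was added to P.
  Insert 7 (step 1): P = [7];  Q = [1]
  Insert 3 (step 2): P = [3] / [7];  Q = [1] / [2]
  Insert 1 (step 3): P = [1] / [3] / [7];  Q = [1] / [2] / [3]
  Insert 8 (step 4): P = [1, 8] / [3] / [7];  Q = [1, 4] / [2] / [3]
  Insert 6 (step 5): P = [1, 6] / [3, 8] / [7];  Q = [1, 4] / [2, 5] / [3]
  Insert 9 (step 6): P = [1, 6, 9] / [3, 8] / [7];  Q = [1, 4, 6] / [2, 5] / [3]
  Insert 4 (step 7): P = [1, 4, 9] / [3, 6] / [7, 8];  Q = [1, 4, 6] / [2, 5] / [3, 7]
  Insert 5 (step 8): P = [1, 4, 5] / [3, 6, 9] / [7, 8];  Q = [1, 4, 6] / [2, 5, 8] / [3, 7]
  Insert 2 (step 9): P = [1, 2, 5] / [3, 4, 9] / [6, 8] / [7];  Q = [1, 4, 6] / [2, 5, 8] / [3, 7] / [9]
Final shape: (3, 3, 2, 1).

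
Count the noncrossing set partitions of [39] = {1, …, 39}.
C_39 = 680425371729975800390

These noncrossing partitions are counted by the Catalan number C_n = (1/(n + 1)) · C(2n, n). For n = 39: C_39 = (1/40) · C(78, 39) = 27217014869199032015600/40 = 680425371729975800390.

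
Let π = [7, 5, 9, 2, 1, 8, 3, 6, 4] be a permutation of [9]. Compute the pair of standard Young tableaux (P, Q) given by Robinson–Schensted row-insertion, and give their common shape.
P = [1, 3, 4] / [2, 6] / [5, 8] / [7, 9];  Q = [1, 3, 8] / [2, 6] / [4, 7] / [5, 9];  common shape = (3, 2, 2, 2)

Row-insert the values π_1, π_2, … into P one at a time, bumping the leftmost entry strictly greater than the inserted value down to the next row. The recording tableau Q records, in position (i, j), the step at which that cell was added to P.
  Insert 7 (step 1): P = [7];  Q = [1]
  Insert 5 (step 2): P = [5] / [7];  Q = [1] / [2]
  Insert 9 (step 3): P = [5, 9] / [7];  Q = [1, 3] / [2]
  Insert 2 (step 4): P = [2, 9] / [5] / [7];  Q = [1, 3] / [2] / [4]
  Insert 1 (step 5): P = [1, 9] / [2] / [5] / [7];  Q = [1, 3] / [2] / [4] / [5]
  Insert 8 (step 6): P = [1, 8] / [2, 9] / [5] / [7];  Q = [1, 3] / [2, 6] / [4] / [5]
  Insert 3 (step 7): P = [1, 3] / [2, 8] / [5, 9] / [7];  Q = [1, 3] / [2, 6] / [4, 7] / [5]
  Insert 6 (step 8): P = [1, 3, 6] / [2, 8] / [5, 9] / [7];  Q = [1, 3, 8] / [2, 6] / [4, 7] / [5]
  Insert 4 (step 9): P = [1, 3, 4] / [2, 6] / [5, 8] / [7, 9];  Q = [1, 3, 8] / [2, 6] / [4, 7] / [5, 9]
Final shape: (3, 2, 2, 2).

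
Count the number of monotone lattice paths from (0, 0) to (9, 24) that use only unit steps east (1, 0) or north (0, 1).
Number of paths = 38567100

A monotone lattice path from (0, 0) to (9, 24) consists of 9 east steps and 24 north steps in some order, so it is determined by which 9 of the 33 steps are east. The count is C(33, 9) = 38567100.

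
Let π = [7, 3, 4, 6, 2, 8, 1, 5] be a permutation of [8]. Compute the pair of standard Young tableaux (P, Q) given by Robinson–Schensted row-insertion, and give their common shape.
P = [1, 4, 5, 8] / [2, 6] / [3] / [7];  Q = [1, 3, 4, 6] / [2, 8] / [5] / [7];  common shape = (4, 2, 1, 1)

Row-insert the values π_1, π_2, … into P one at a time, bumping the leftmost entry strictly greater than the inserted value down to the next row. The recording tableau Q records, in position (i, j), the step at which that cell was added to P.
  Insert 7 (step 1): P = [7];  Q = [1]
  Insert 3 (step 2): P = [3] / [7];  Q = [1] / [2]
  Insert 4 (step 3): P = [3, 4] / [7];  Q = [1, 3] / [2]
  Insert 6 (step 4): P = [3, 4, 6] / [7];  Q = [1, 3, 4] / [2]
  Insert 2 (step 5): P = [2, 4, 6] / [3] / [7];  Q = [1, 3, 4] / [2] / [5]
  Insert 8 (step 6): P = [2, 4, 6, 8] / [3] / [7];  Q = [1, 3, 4, 6] / [2] / [5]
  Insert 1 (step 7): P = [1, 4, 6, 8] / [2] / [3] / [7];  Q = [1, 3, 4, 6] / [2] / [5] / [7]
  Insert 5 (step 8): P = [1, 4, 5, 8] / [2, 6] / [3] / [7];  Q = [1, 3, 4, 6] / [2, 8] / [5] / [7]
Final shape: (4, 2, 1, 1).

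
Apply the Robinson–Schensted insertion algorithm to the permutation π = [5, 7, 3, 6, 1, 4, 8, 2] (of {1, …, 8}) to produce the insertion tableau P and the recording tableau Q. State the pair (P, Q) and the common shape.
P = [1, 2, 8] / [3, 4] / [5, 6] / [7];  Q = [1, 2, 7] / [3, 4] / [5, 6] / [8];  common shape = (3, 2, 2, 1)

Row-insert the values π_1, π_2, … into P one at a time, bumping the leftmost entry strictly greater than the inserted value down to the next row. The recording tableau Q records, in position (i, j), the step at which that cell was added to P.
  Insert 5 (step 1): P = [5];  Q = [1]
  Insert 7 (step 2): P = [5, 7];  Q = [1, 2]
  Insert 3 (step 3): P = [3, 7] / [5];  Q = [1, 2] / [3]
  Insert 6 (step 4): P = [3, 6] / [5, 7];  Q = [1, 2] / [3, 4]
  Insert 1 (step 5): P = [1, 6] / [3, 7] / [5];  Q = [1, 2] / [3, 4] / [5]
  Insert 4 (step 6): P = [1, 4] / [3, 6] / [5, 7];  Q = [1, 2] / [3, 4] / [5, 6]
  Insert 8 (step 7): P = [1, 4, 8] / [3, 6] / [5, 7];  Q = [1, 2, 7] / [3, 4] / [5, 6]
  Insert 2 (step 8): P = [1, 2, 8] / [3, 4] / [5, 6] / [7];  Q = [1, 2, 7] / [3, 4] / [5, 6] / [8]
Final shape: (3, 2, 2, 1).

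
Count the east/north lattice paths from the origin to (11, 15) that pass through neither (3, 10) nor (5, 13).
Number of paths = 7198254

Inclusion–exclusion. Total paths: C(26, 11) = 7726160. Through P₁: C(13, 3)·C(13, 8) = 368082. Through P₂: C(18, 5)·C(8, 6) = 239904. Since P₁ is strictly southwest of P₂, a monotone path through both must visit P₁ then P₂; paths through both = C(13, 3)·C(5, 2)·C(8, 6) = 80080. Avoid both = 7726160 − 368082 − 239904 + 80080 = 7198254.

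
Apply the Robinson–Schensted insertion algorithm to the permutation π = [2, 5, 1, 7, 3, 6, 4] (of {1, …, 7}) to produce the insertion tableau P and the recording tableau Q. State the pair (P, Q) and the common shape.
P = [1, 3, 4] / [2, 5, 6] / [7];  Q = [1, 2, 4] / [3, 5, 6] / [7];  common shape = (3, 3, 1)

Row-insert the values π_1, π_2, … into P one at a time, bumping the leftmost entry strictly greater than the inserted value down to the next row. The recording tableau Q records, in position (i, j), the step at which that cell was added to P.
  Insert 2 (step 1): P = [2];  Q = [1]
  Insert 5 (step 2): P = [2, 5];  Q = [1, 2]
  Insert 1 (step 3): P = [1, 5] / [2];  Q = [1, 2] / [3]
  Insert 7 (step 4): P = [1, 5, 7] / [2];  Q = [1, 2, 4] / [3]
  Insert 3 (step 5): P = [1, 3, 7] / [2, 5];  Q = [1, 2, 4] / [3, 5]
  Insert 6 (step 6): P = [1, 3, 6] / [2, 5, 7];  Q = [1, 2, 4] / [3, 5, 6]
  Insert 4 (step 7): P = [1, 3, 4] / [2, 5, 6] / [7];  Q = [1, 2, 4] / [3, 5, 6] / [7]
Final shape: (3, 3, 1).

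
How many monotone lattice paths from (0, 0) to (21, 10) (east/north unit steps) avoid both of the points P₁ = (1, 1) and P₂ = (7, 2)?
Number of paths = 17287215

Inclusion–exclusion. Total paths: C(31, 21) = 44352165. Through P₁: C(2, 1)·C(29, 20) = 20030010. Through P₂: C(9, 7)·C(22, 14) = 11511720. Since P₁ is strictly southwest of P₂, a monotone path through both must visit P₁ then P₂; paths through both = C(2, 1)·C(7, 6)·C(22, 14) = 4476780. Avoid both = 44352165 − 20030010 − 11511720 + 4476780 = 17287215.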